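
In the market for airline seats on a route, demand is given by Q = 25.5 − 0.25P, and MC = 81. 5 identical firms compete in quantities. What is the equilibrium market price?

Inverting demand: P = 102 − 4Q.
Cournot with 5 identical firms: the symmetric best-response condition is 102 − 24q = 81. Each firm produces q = 0.875, total output Q = 4.375, price P = 84.5.

P = 84.5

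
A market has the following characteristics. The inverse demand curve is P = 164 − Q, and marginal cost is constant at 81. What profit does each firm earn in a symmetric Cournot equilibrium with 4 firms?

In a 4-firm Cournot equilibrium, symmetry and the first-order condition give q = (164 − 81)/(5) = 16.6. So Q = 66.4 and P = 97.6.
Each firm's profit = (97.6 − 81)·16.6 = 275.56.

π_i = 275.56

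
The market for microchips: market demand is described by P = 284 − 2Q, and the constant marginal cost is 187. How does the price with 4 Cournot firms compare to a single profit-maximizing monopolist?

With 4 symmetric Cournot firms, each firm's FOC gives 284 − 10q = 187, so q = 9.7, Q = 4·9.7 = 38.8, and P = 206.4.
The monopolist equates marginal revenue to marginal cost: 284 − 4Q = 187, so Q = 24.25. From demand, P = 235.5.

Cournot: P = 206.4; Monopoly: P = 235.5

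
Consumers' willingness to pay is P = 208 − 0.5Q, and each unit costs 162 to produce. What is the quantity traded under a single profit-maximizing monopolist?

Q = 46

Monopoly sets MR = MC: 208 − Q = 162 ⇒ Q = 46, P = 208 − 0.5·46 = 185.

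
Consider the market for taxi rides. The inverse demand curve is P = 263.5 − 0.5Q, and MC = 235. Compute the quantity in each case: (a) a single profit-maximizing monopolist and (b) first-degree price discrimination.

The monopolist equates marginal revenue to marginal cost: 263.5 − Q = 235, so Q = 28.5. From demand, P = 249.25.
Under first-degree price discrimination the firm charges each unit its demand price and produces up to where P = MC, i.e. Q = 57. Consumer surplus is zero; producer surplus equals total surplus.

Monopoly: Q = 28.5; Perfect PD: Q = 57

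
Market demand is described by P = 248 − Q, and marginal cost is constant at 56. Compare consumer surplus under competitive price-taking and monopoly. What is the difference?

Consumer surplus falls by 13824

Under competition P = MC = 56, so Q = (248 − 56)/1 = 192.
CS = ½·(248 − 56)·192 = 18432.
The monopolist equates marginal revenue to marginal cost: 248 − 2Q = 56, so Q = 96. From demand, P = 152.
CS = ½·(248 − 152)·96 = 4608.
Change in consumer surplus: 4608 − 18432 = −13824.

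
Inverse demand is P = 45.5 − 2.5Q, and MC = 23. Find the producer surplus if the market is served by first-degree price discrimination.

Under first-degree price discrimination the firm charges each unit its demand price and produces up to where P = MC, i.e. Q = 9. Consumer surplus is zero; producer surplus equals total surplus.
PS = ½·(45.5 − 23)·9 = 101.25.

PS = 101.25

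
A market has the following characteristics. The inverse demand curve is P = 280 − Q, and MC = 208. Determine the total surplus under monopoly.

The monopolist equates marginal revenue to marginal cost: 280 − 2Q = 208, so Q = 36. From demand, P = 244.
CS = ½·(280 − 244)·36 = 648; PS = (244 − 208)·36 = 1296; TS = 1944.

TS = 1944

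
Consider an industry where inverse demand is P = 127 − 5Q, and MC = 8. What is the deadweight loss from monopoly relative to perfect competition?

DWL = 354.025

Perfect competition: P = MC = 8, so 127 − 5Q = 8 and Q = 23.8.
Monopoly sets MR = MC: 127 − 10Q = 8 ⇒ Q = 11.9, P = 127 − 5·11.9 = 67.5.
DWL is the triangle between Q = 11.9 and Q = 23.8: ½·(23.8 − 11.9)·(67.5 − 8) = 354.025.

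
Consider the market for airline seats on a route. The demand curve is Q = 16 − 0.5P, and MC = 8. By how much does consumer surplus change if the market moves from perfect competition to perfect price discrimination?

Inverting demand: P = 32 − 2Q.
Under competition P = MC = 8, so Q = (32 − 8)/2 = 12.
CS = ½·(32 − 8)·12 = 144.
Under first-degree price discrimination the firm charges each unit its demand price and produces up to where P = MC, i.e. Q = 12. Consumer surplus is zero; producer surplus equals total surplus.
CS = 0.
Change in consumer surplus: 0 − 144 = −144.

CS falls by 144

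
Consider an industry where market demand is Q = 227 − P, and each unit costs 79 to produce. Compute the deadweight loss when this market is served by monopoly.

Inverting demand: P = 227 − Q.
Perfect competition: P = MC = 79, so 227 − Q = 79 and Q = 148.
A monopolist chooses Q where MR = MC. MR = 227 − 2Q; setting this equal to 79 gives Q = 74 and P = 153.
DWL is the triangle between Q = 74 and Q = 148: ½·(148 − 74)·(153 − 79) = 2738.

DWL = 2738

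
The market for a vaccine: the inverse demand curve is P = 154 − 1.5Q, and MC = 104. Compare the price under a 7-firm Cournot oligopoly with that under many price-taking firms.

With 7 symmetric Cournot firms, each firm's FOC gives 154 − 12q = 104, so q = 25/6, Q = 7·25/6 = 175/6, and P = 110.25.
Under competition P = MC = 104, so Q = (154 − 104)/1.5 = 100/3.

Cournot: P = 110.25; Competition: P = 104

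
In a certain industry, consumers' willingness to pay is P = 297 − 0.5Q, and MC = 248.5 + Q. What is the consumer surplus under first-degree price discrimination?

CS = 0

Under first-degree price discrimination the firm charges each unit its demand price and produces up to where P = MC, i.e. Q = 97/3. Consumer surplus is zero; producer surplus equals total surplus.
CS = 0.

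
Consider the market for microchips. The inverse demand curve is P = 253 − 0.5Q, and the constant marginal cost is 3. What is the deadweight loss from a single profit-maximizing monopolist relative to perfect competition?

DWL = 15625

Perfect competition: P = MC = 3, so 253 − 0.5Q = 3 and Q = 500.
The monopolist equates marginal revenue to marginal cost: 253 − Q = 3, so Q = 250. From demand, P = 128.
DWL is the triangle between Q = 250 and Q = 500: ½·(500 − 250)·(128 − 3) = 15625.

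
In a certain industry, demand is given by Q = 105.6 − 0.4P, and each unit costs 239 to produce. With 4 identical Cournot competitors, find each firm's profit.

π_i = 10

Inverting demand: P = 264 − 2.5Q.
In a 4-firm Cournot equilibrium, symmetry and the first-order condition give q = (264 − 239)/(12.5) = 2. So Q = 8 and P = 244.
Each firm's profit = (244 − 239)·2 = 10.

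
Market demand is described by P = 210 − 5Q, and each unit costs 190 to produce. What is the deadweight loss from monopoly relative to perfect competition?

DWL = 10

Perfect competition: P = MC = 190, so 210 − 5Q = 190 and Q = 4.
The monopolist equates marginal revenue to marginal cost: 210 − 10Q = 190, so Q = 2. From demand, P = 200.
DWL is the triangle between Q = 2 and Q = 4: ½·(4 − 2)·(200 − 190) = 10.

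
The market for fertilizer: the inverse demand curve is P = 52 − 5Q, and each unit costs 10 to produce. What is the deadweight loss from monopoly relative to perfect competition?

DWL = 44.1

Perfect competition: P = MC = 10, so 52 − 5Q = 10 and Q = 8.4.
The monopolist equates marginal revenue to marginal cost: 52 − 10Q = 10, so Q = 4.2. From demand, P = 31.
DWL is the triangle between Q = 4.2 and Q = 8.4: ½·(8.4 − 4.2)·(31 − 10) = 44.1.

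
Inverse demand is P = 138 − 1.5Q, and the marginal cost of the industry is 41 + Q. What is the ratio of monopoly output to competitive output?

Monopoly sets MR = MC: 138 − 3Q = 41 + Q ⇒ Q = 24.25, P = 138 − 1.5·24.25 = 101.625.
Under competition P = MC: 138 − 1.5Q = 41 + Q ⇒ Q = 38.8, P = 79.8.
Ratio Q_m/Q_c = 24.25/38.8 = 0.625.

Q_m/Q_c = 0.625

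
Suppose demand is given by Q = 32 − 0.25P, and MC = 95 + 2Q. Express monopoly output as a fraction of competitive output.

Q_m/Q_c = 0.6

Inverting demand: P = 128 − 4Q.
Monopoly sets MR = MC: 128 − 8Q = 95 + 2Q ⇒ Q = 3.3, P = 128 − 4·3.3 = 114.8.
Competitive equilibrium sets price equal to marginal cost: 128 − 4Q = 95 + 2Q, so Q = 5.5 and P = 106.
Ratio Q_m/Q_c = 3.3/5.5 = 0.6.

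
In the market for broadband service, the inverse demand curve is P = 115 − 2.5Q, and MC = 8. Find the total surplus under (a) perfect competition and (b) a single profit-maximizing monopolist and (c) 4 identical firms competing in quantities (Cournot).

Competitive firms price at marginal cost: P = 8, giving Q = 42.8.
CS = ½·(115 − 8)·42.8 = 2289.8; PS = (8 − 8)·42.8 = 0; TS = 2289.8.
The monopolist equates marginal revenue to marginal cost: 115 − 5Q = 8, so Q = 21.4. From demand, P = 61.5.
CS = ½·(115 − 61.5)·21.4 = 572.45; PS = (61.5 − 8)·21.4 = 1144.9; TS = 1717.35.
In a 4-firm Cournot equilibrium, symmetry and the first-order condition give q = (115 − 8)/(12.5) = 8.56. So Q = 34.24 and P = 29.4.
CS = ½·(115 − 29.4)·34.24 = 1465.472; PS = (29.4 − 8)·34.24 = 732.736; TS = 2198.208.

Competition: TS = 2289.8; Monopoly: TS = 1717.35; Cournot: TS = 2198.208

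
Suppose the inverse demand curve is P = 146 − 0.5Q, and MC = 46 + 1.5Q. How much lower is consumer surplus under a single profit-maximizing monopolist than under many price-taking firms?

CS falls by 225

Competitive equilibrium sets price equal to marginal cost: 146 − 0.5Q = 46 + 1.5Q, so Q = 50 and P = 121.
CS = ½·(146 − 121)·50 = 625.
Monopoly sets MR = MC: 146 − Q = 46 + 1.5Q ⇒ Q = 40, P = 146 − 0.5·40 = 126.
CS = ½·(146 − 126)·40 = 400.
Change in consumer surplus: 400 − 625 = −225.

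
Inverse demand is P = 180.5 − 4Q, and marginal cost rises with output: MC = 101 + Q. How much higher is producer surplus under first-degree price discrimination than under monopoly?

PS rises by 280.9

The monopolist equates marginal revenue to marginal cost: 180.5 − 8Q = 101 + Q, so Q = 53/6. From demand, P = 871/6.
PS = P·Q − VC(Q) = 871/6·53/6 − (101·53/6 + ½·1·(53/6)²) = 351.125.
A perfectly discriminating monopolist sells every unit with P(Q) ≥ MC(Q), so output equals the competitive quantity Q = 15.9. Each buyer pays their reservation price, so CS = 0 and the firm captures all surplus.
PS = ½·(180.5 − 101)·15.9 = 632.025.
Change in producer surplus: 632.025 − 351.125 = 280.9.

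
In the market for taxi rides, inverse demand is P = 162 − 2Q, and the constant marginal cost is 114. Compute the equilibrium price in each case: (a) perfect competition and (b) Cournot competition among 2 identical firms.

Competition: P = 114; Cournot: P = 130

Under competition P = MC = 114, so Q = (162 − 114)/2 = 24.
In a 2-firm Cournot equilibrium, symmetry and the first-order condition give q = (162 − 114)/(6) = 8. So Q = 16 and P = 130.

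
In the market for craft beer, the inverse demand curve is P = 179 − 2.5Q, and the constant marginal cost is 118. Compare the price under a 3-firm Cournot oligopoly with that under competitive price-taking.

Cournot: P = 133.25; Competition: P = 118

In a 3-firm Cournot equilibrium, symmetry and the first-order condition give q = (179 − 118)/(10) = 6.1. So Q = 18.3 and P = 133.25.
Under competition P = MC = 118, so Q = (179 − 118)/2.5 = 24.4.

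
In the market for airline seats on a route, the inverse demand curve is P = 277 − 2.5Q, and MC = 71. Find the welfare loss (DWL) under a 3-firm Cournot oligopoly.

DWL = 530.45

Under competition P = MC = 71, so Q = (277 − 71)/2.5 = 82.4.
In a 3-firm Cournot equilibrium, symmetry and the first-order condition give q = (277 − 71)/(10) = 20.6. So Q = 61.8 and P = 122.5.
DWL is the triangle between Q = 61.8 and Q = 82.4: ½·(82.4 − 61.8)·(122.5 − 71) = 530.45.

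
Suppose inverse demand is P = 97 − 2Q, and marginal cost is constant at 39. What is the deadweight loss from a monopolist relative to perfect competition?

DWL = 210.25

Competitive firms price at marginal cost: P = 39, giving Q = 29.
A monopolist chooses Q where MR = MC. MR = 97 − 4Q; setting this equal to 39 gives Q = 14.5 and P = 68.
DWL is the triangle between Q = 14.5 and Q = 29: ½·(29 − 14.5)·(68 − 39) = 210.25.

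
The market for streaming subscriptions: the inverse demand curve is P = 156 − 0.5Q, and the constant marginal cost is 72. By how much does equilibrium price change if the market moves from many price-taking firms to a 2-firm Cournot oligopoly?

Competitive firms price at marginal cost: P = 72, giving Q = 168.
With 2 symmetric Cournot firms, each firm's FOC gives 156 − 1.5q = 72, so q = 56, Q = 2·56 = 112, and P = 100.
Change in equilibrium price: 100 − 72 = 28.

P rises by 28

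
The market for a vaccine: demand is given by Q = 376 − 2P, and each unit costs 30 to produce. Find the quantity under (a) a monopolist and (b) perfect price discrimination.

Monopoly: Q = 158; Perfect PD: Q = 316

Inverting demand: P = 188 − 0.5Q.
Monopoly sets MR = MC: 188 − Q = 30 ⇒ Q = 158, P = 188 − 0.5·158 = 109.
Under first-degree price discrimination the firm charges each unit its demand price and produces up to where P = MC, i.e. Q = 316. Consumer surplus is zero; producer surplus equals total surplus.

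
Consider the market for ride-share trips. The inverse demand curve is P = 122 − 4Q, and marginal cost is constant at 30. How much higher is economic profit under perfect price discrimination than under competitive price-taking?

Competitive firms price at marginal cost: P = 30, giving Q = 23.
Profit = (30 − 30)·23 = 0.
With perfect price discrimination, output is the efficient level Q = 23 (where demand meets MC), but every buyer pays their willingness to pay: CS = 0 and PS = total surplus.
PS equals the full surplus area, 1058. Profit = 1058 = 1058.
Change in economic profit: 1058 − 0 = 1058.

Economic profit rises by 1058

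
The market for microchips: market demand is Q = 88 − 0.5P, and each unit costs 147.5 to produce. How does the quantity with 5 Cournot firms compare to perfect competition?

Cournot: Q = 11.875; Competition: Q = 14.25

Inverting demand: P = 176 − 2Q.
With 5 symmetric Cournot firms, each firm's FOC gives 176 − 12q = 147.5, so q = 2.375, Q = 5·2.375 = 11.875, and P = 152.25.
Under competition P = MC = 147.5, so Q = (176 − 147.5)/2 = 14.25.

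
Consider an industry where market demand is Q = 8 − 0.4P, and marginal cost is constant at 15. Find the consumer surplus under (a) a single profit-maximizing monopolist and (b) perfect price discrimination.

Inverting demand: P = 20 − 2.5Q.
The monopolist equates marginal revenue to marginal cost: 20 − 5Q = 15, so Q = 1. From demand, P = 17.5.
CS = ½·(20 − 17.5)·1 = 1.25.
A perfectly discriminating monopolist sells every unit with P(Q) ≥ MC(Q), so output equals the competitive quantity Q = 2. Each buyer pays their reservation price, so CS = 0 and the firm captures all surplus.
CS = 0.

Monopoly: CS = 1.25; Perfect PD: CS = 0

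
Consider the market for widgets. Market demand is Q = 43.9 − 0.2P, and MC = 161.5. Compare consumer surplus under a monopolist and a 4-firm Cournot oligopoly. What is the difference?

CS rises by 131.196

Inverting demand: P = 219.5 − 5Q.
A monopolist chooses Q where MR = MC. MR = 219.5 − 10Q; setting this equal to 161.5 gives Q = 5.8 and P = 190.5.
CS = ½·(219.5 − 190.5)·5.8 = 84.1.
Cournot with 4 identical firms: the symmetric best-response condition is 219.5 − 25q = 161.5. Each firm produces q = 2.32, total output Q = 9.28, price P = 173.1.
CS = ½·(219.5 − 173.1)·9.28 = 215.296.
Change in consumer surplus: 215.296 − 84.1 = 131.196.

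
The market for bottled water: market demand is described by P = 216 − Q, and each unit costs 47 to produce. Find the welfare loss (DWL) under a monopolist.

Competitive firms price at marginal cost: P = 47, giving Q = 169.
A monopolist chooses Q where MR = MC. MR = 216 − 2Q; setting this equal to 47 gives Q = 84.5 and P = 131.5.
DWL is the triangle between Q = 84.5 and Q = 169: ½·(169 − 84.5)·(131.5 − 47) = 3570.125.

DWL = 3570.125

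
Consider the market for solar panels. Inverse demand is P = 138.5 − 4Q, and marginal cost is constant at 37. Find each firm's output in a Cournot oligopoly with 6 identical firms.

In a 6-firm Cournot equilibrium, symmetry and the first-order condition give q = (138.5 − 37)/(28) = 3.625. So Q = 21.75 and P = 51.5.

q_i = 3.625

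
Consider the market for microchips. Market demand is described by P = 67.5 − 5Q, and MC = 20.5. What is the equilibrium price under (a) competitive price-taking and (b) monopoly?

Under competition P = MC = 20.5, so Q = (67.5 − 20.5)/5 = 9.4.
Monopoly sets MR = MC: 67.5 − 10Q = 20.5 ⇒ Q = 4.7, P = 67.5 − 5·4.7 = 44.

Competition: P = 20.5; Monopoly: P = 44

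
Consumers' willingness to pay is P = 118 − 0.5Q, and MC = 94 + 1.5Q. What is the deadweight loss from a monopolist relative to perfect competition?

DWL = 5.76

Under competition P = MC: 118 − 0.5Q = 94 + 1.5Q ⇒ Q = 12, P = 112.
A monopolist chooses Q where MR = MC. MR = 118 − Q; setting this equal to 94 + 1.5Q gives Q = 9.6 and P = 113.2.
CS = ½·(118 − 112)·12 = 36; PS = (112·12 − 94·12 − ½·1.5·12²) = 108; TS = 144.
CS = ½·(118 − 113.2)·9.6 = 23.04; PS = (113.2·9.6 − 94·9.6 − ½·1.5·9.6²) = 115.2; TS = 138.24.
DWL = 144 − 138.24 = 5.76.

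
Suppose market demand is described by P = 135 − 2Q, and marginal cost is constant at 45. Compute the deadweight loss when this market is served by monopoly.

DWL = 506.25

Under competition P = MC = 45, so Q = (135 − 45)/2 = 45.
The monopolist equates marginal revenue to marginal cost: 135 − 4Q = 45, so Q = 22.5. From demand, P = 90.
DWL is the triangle between Q = 22.5 and Q = 45: ½·(45 − 22.5)·(90 − 45) = 506.25.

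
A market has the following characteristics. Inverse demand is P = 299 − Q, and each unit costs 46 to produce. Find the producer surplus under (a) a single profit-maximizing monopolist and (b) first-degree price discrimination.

The monopolist equates marginal revenue to marginal cost: 299 − 2Q = 46, so Q = 126.5. From demand, P = 172.5.
PS = (172.5 − 46)·126.5 = 16002.25.
Under first-degree price discrimination the firm charges each unit its demand price and produces up to where P = MC, i.e. Q = 253. Consumer surplus is zero; producer surplus equals total surplus.
PS = ½·(299 − 46)·253 = 32004.5.

Monopoly: PS = 16002.25; Perfect PD: PS = 32004.5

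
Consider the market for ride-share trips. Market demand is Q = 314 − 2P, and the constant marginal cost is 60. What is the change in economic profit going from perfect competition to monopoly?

Economic profit rises by 4704.5

Inverting demand: P = 157 − 0.5Q.
Perfect competition: P = MC = 60, so 157 − 0.5Q = 60 and Q = 194.
Profit = (60 − 60)·194 = 0.
Monopoly sets MR = MC: 157 − Q = 60 ⇒ Q = 97, P = 157 − 0.5·97 = 108.5.
Profit = (108.5 − 60)·97 = 4704.5.
Change in economic profit: 4704.5 − 0 = 4704.5.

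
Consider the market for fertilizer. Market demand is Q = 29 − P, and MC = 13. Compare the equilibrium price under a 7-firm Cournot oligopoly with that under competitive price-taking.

Inverting demand: P = 29 − Q.
Cournot with 7 identical firms: the symmetric best-response condition is 29 − 8q = 13. Each firm produces q = 2, total output Q = 14, price P = 15.
Under competition P = MC = 13, so Q = (29 − 13)/1 = 16.

Cournot: P = 15; Competition: P = 13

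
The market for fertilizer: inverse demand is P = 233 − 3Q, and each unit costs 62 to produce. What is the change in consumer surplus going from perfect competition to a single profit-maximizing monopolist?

Consumer surplus falls by 3655.125

Under competition P = MC = 62, so Q = (233 − 62)/3 = 57.
CS = ½·(233 − 62)·57 = 4873.5.
Monopoly sets MR = MC: 233 − 6Q = 62 ⇒ Q = 28.5, P = 233 − 3·28.5 = 147.5.
CS = ½·(233 − 147.5)·28.5 = 1218.375.
Change in consumer surplus: 1218.375 − 4873.5 = −3655.125.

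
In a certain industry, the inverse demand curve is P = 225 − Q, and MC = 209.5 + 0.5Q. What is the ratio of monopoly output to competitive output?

The monopolist equates marginal revenue to marginal cost: 225 − 2Q = 209.5 + 0.5Q, so Q = 6.2. From demand, P = 218.8.
Competitive equilibrium sets price equal to marginal cost: 225 − Q = 209.5 + 0.5Q, so Q = 31/3 and P = 644/3.
Ratio Q_m/Q_c = 6.2/(31/3) = 0.6.

Q_m/Q_c = 0.6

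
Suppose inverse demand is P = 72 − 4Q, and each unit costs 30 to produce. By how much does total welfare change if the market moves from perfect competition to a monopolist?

Under competition P = MC = 30, so Q = (72 − 30)/4 = 10.5.
CS = ½·(72 − 30)·10.5 = 220.5; PS = (30 − 30)·10.5 = 0; TS = 220.5.
A monopolist chooses Q where MR = MC. MR = 72 − 8Q; setting this equal to 30 gives Q = 5.25 and P = 51.
CS = ½·(72 − 51)·5.25 = 55.125; PS = (51 − 30)·5.25 = 110.25; TS = 165.375.
Change in total welfare: 165.375 − 220.5 = −55.125.

Total welfare falls by 55.125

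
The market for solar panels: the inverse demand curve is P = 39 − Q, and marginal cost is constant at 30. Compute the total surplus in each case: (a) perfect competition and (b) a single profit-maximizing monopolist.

Competition: TS = 40.5; Monopoly: TS = 30.375

Under competition P = MC = 30, so Q = (39 − 30)/1 = 9.
CS = ½·(39 − 30)·9 = 40.5; PS = (30 − 30)·9 = 0; TS = 40.5.
A monopolist chooses Q where MR = MC. MR = 39 − 2Q; setting this equal to 30 gives Q = 4.5 and P = 34.5.
CS = ½·(39 − 34.5)·4.5 = 10.125; PS = (34.5 − 30)·4.5 = 20.25; TS = 30.375.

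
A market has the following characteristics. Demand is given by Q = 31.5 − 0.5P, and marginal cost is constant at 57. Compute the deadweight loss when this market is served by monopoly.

Inverting demand: P = 63 − 2Q.
Under competition P = MC = 57, so Q = (63 − 57)/2 = 3.
A monopolist chooses Q where MR = MC. MR = 63 − 4Q; setting this equal to 57 gives Q = 1.5 and P = 60.
DWL is the triangle between Q = 1.5 and Q = 3: ½·(3 − 1.5)·(60 − 57) = 2.25.

DWL = 2.25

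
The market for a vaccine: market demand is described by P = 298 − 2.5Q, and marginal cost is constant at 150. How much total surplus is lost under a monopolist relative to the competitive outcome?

DWL = 1095.2

Competitive firms price at marginal cost: P = 150, giving Q = 59.2.
Monopoly sets MR = MC: 298 − 5Q = 150 ⇒ Q = 29.6, P = 298 − 2.5·29.6 = 224.
DWL is the triangle between Q = 29.6 and Q = 59.2: ½·(59.2 − 29.6)·(224 − 150) = 1095.2.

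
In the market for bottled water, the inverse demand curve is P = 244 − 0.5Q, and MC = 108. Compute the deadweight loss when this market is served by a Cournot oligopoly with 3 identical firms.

Perfect competition: P = MC = 108, so 244 − 0.5Q = 108 and Q = 272.
In a 3-firm Cournot equilibrium, symmetry and the first-order condition give q = (244 − 108)/(2) = 68. So Q = 204 and P = 142.
DWL is the triangle between Q = 204 and Q = 272: ½·(272 − 204)·(142 − 108) = 1156.

DWL = 1156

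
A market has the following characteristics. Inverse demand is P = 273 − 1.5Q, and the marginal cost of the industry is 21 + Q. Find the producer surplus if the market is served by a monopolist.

Monopoly sets MR = MC: 273 − 3Q = 21 + Q ⇒ Q = 63, P = 273 − 1.5·63 = 178.5.
PS = P·Q − VC(Q) = 178.5·63 − (21·63 + ½·1·63²) = 7938.

PS = 7938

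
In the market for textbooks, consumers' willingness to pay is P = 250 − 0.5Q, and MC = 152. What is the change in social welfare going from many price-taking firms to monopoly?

Competitive firms price at marginal cost: P = 152, giving Q = 196.
CS = ½·(250 − 152)·196 = 9604; PS = (152 − 152)·196 = 0; TS = 9604.
Monopoly sets MR = MC: 250 − Q = 152 ⇒ Q = 98, P = 250 − 0.5·98 = 201.
CS = ½·(250 − 201)·98 = 2401; PS = (201 − 152)·98 = 4802; TS = 7203.
Change in social welfare: 7203 − 9604 = −2401.

TS falls by 2401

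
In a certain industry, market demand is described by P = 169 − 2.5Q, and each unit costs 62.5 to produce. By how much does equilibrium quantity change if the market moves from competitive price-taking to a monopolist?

Under competition P = MC = 62.5, so Q = (169 − 62.5)/2.5 = 42.6.
A monopolist chooses Q where MR = MC. MR = 169 − 5Q; setting this equal to 62.5 gives Q = 21.3 and P = 115.75.
Change in equilibrium quantity: 21.3 − 42.6 = −21.3.

Q falls by 21.3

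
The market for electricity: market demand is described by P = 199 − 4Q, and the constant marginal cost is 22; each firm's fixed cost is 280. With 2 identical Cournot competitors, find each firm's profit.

π_i = 590.25

Cournot with 2 identical firms: the symmetric best-response condition is 199 − 12q = 22. Each firm produces q = 14.75, total output Q = 29.5, price P = 81.
Each firm's profit = (81 − 22)·14.75 − 280 = 590.25.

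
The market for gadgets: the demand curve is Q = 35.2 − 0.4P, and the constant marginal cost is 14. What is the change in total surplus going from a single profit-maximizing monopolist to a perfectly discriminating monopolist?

Inverting demand: P = 88 − 2.5Q.
Monopoly sets MR = MC: 88 − 5Q = 14 ⇒ Q = 14.8, P = 88 − 2.5·14.8 = 51.
CS = ½·(88 − 51)·14.8 = 273.8; PS = (51 − 14)·14.8 = 547.6; TS = 821.4.
A perfectly discriminating monopolist sells every unit with P(Q) ≥ MC(Q), so output equals the competitive quantity Q = 29.6. Each buyer pays their reservation price, so CS = 0 and the firm captures all surplus.
TS = 1095.2 (equal to competitive TS).
Change in total surplus: 1095.2 − 821.4 = 273.8.

Total surplus rises by 273.8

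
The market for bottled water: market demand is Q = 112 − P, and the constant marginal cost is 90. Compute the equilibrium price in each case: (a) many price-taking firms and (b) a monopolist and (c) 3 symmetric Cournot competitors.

Inverting demand: P = 112 − Q.
Competitive firms price at marginal cost: P = 90, giving Q = 22.
The monopolist equates marginal revenue to marginal cost: 112 − 2Q = 90, so Q = 11. From demand, P = 101.
In a 3-firm Cournot equilibrium, symmetry and the first-order condition give q = (112 − 90)/(4) = 5.5. So Q = 16.5 and P = 95.5.

Competition: P = 90; Monopoly: P = 101; Cournot: P = 95.5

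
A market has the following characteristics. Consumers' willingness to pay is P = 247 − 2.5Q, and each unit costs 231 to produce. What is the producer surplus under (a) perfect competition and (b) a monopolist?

Competitive firms price at marginal cost: P = 231, giving Q = 6.4.
PS = (231 − 231)·6.4 = 0.
A monopolist chooses Q where MR = MC. MR = 247 − 5Q; setting this equal to 231 gives Q = 3.2 and P = 239.
PS = (239 − 231)·3.2 = 25.6.

Competition: PS = 0; Monopoly: PS = 25.6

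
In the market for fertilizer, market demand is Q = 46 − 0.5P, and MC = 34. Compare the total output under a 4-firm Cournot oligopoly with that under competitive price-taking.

Cournot: Q = 23.2; Competition: Q = 29

Inverting demand: P = 92 − 2Q.
In a 4-firm Cournot equilibrium, symmetry and the first-order condition give q = (92 − 34)/(10) = 5.8. So Q = 23.2 and P = 45.6.
Perfect competition: P = MC = 34, so 92 − 2Q = 34 and Q = 29.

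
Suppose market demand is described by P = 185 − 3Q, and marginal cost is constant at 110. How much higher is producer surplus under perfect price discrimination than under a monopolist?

Producer surplus rises by 468.75

A monopolist chooses Q where MR = MC. MR = 185 − 6Q; setting this equal to 110 gives Q = 12.5 and P = 147.5.
PS = (147.5 − 110)·12.5 = 468.75.
With perfect price discrimination, output is the efficient level Q = 25 (where demand meets MC), but every buyer pays their willingness to pay: CS = 0 and PS = total surplus.
PS = ½·(185 − 110)·25 = 937.5.
Change in producer surplus: 937.5 − 468.75 = 468.75.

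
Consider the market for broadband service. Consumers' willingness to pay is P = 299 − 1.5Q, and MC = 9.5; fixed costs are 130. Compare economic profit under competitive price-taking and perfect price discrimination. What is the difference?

Competitive firms price at marginal cost: P = 9.5, giving Q = 193.
Profit = (9.5 − 9.5)·193 − 130 = −130.
A perfectly discriminating monopolist sells every unit with P(Q) ≥ MC(Q), so output equals the competitive quantity Q = 193. Each buyer pays their reservation price, so CS = 0 and the firm captures all surplus.
PS equals the full surplus area, 27936.75. Profit = 27936.75 − 130 = 27806.75.
Change in economic profit: 27806.75 − −130 = 27936.75.

π rises by 27936.75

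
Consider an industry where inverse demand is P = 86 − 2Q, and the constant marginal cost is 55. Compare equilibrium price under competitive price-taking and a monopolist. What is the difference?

Perfect competition: P = MC = 55, so 86 − 2Q = 55 and Q = 15.5.
Monopoly sets MR = MC: 86 − 4Q = 55 ⇒ Q = 7.75, P = 86 − 2·7.75 = 70.5.
Change in equilibrium price: 70.5 − 55 = 15.5.

Equilibrium price rises by 15.5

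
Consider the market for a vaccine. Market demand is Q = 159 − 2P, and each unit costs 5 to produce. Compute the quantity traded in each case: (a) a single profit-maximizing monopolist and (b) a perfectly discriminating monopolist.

Monopoly: Q = 74.5; Perfect PD: Q = 149

Inverting demand: P = 79.5 − 0.5Q.
A monopolist chooses Q where MR = MC. MR = 79.5 − Q; setting this equal to 5 gives Q = 74.5 and P = 42.25.
Under first-degree price discrimination the firm charges each unit its demand price and produces up to where P = MC, i.e. Q = 149. Consumer surplus is zero; producer surplus equals total surplus.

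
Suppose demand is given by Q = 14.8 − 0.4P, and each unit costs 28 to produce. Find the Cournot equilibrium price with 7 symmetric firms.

Inverting demand: P = 37 − 2.5Q.
With 7 symmetric Cournot firms, each firm's FOC gives 37 − 20q = 28, so q = 0.45, Q = 7·0.45 = 3.15, and P = 29.125.

P = 29.125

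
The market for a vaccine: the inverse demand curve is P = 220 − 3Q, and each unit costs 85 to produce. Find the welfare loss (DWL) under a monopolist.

DWL = 759.375

Under competition P = MC = 85, so Q = (220 − 85)/3 = 45.
A monopolist chooses Q where MR = MC. MR = 220 − 6Q; setting this equal to 85 gives Q = 22.5 and P = 152.5.
DWL is the triangle between Q = 22.5 and Q = 45: ½·(45 − 22.5)·(152.5 − 85) = 759.375.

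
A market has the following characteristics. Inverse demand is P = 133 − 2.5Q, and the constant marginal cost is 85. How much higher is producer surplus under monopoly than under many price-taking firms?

Producer surplus rises by 230.4

Competitive firms price at marginal cost: P = 85, giving Q = 19.2.
PS = (85 − 85)·19.2 = 0.
The monopolist equates marginal revenue to marginal cost: 133 − 5Q = 85, so Q = 9.6. From demand, P = 109.
PS = (109 − 85)·9.6 = 230.4.
Change in producer surplus: 230.4 − 0 = 230.4.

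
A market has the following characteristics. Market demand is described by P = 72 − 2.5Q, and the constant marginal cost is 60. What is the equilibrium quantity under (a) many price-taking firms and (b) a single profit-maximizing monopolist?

Competition: Q = 4.8; Monopoly: Q = 2.4

Perfect competition: P = MC = 60, so 72 − 2.5Q = 60 and Q = 4.8.
The monopolist equates marginal revenue to marginal cost: 72 − 5Q = 60, so Q = 2.4. From demand, P = 66.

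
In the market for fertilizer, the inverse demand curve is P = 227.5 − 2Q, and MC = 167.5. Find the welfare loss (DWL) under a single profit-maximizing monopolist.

Under competition P = MC = 167.5, so Q = (227.5 − 167.5)/2 = 30.
The monopolist equates marginal revenue to marginal cost: 227.5 − 4Q = 167.5, so Q = 15. From demand, P = 197.5.
DWL is the triangle between Q = 15 and Q = 30: ½·(30 − 15)·(197.5 − 167.5) = 225.

DWL = 225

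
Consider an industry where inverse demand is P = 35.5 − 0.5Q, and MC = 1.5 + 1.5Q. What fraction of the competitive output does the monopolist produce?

The monopolist equates marginal revenue to marginal cost: 35.5 − Q = 1.5 + 1.5Q, so Q = 13.6. From demand, P = 28.7.
Under competition P = MC: 35.5 − 0.5Q = 1.5 + 1.5Q ⇒ Q = 17, P = 27.
Ratio Q_m/Q_c = 13.6/17 = 0.8.

Q_m/Q_c = 0.8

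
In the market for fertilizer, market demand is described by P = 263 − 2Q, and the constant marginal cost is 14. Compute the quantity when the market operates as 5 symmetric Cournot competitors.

In a 5-firm Cournot equilibrium, symmetry and the first-order condition give q = (263 − 14)/(12) = 20.75. So Q = 103.75 and P = 55.5.

Q = 103.75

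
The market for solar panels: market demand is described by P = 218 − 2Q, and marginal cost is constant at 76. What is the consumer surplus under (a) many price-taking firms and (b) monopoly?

Under competition P = MC = 76, so Q = (218 − 76)/2 = 71.
CS = ½·(218 − 76)·71 = 5041.
A monopolist chooses Q where MR = MC. MR = 218 − 4Q; setting this equal to 76 gives Q = 35.5 and P = 147.
CS = ½·(218 − 147)·35.5 = 1260.25.

Competition: CS = 5041; Monopoly: CS = 1260.25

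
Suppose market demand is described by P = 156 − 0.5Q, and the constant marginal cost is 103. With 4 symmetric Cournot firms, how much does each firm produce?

With 4 symmetric Cournot firms, each firm's FOC gives 156 − 2.5q = 103, so q = 21.2, Q = 4·21.2 = 84.8, and P = 113.6.

q_i = 21.2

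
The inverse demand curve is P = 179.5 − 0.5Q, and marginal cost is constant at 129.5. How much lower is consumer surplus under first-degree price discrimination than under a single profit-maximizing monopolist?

CS falls by 625

A monopolist chooses Q where MR = MC. MR = 179.5 − Q; setting this equal to 129.5 gives Q = 50 and P = 154.5.
CS = ½·(179.5 − 154.5)·50 = 625.
Under first-degree price discrimination the firm charges each unit its demand price and produces up to where P = MC, i.e. Q = 100. Consumer surplus is zero; producer surplus equals total surplus.
CS = 0.
Change in consumer surplus: 0 − 625 = −625.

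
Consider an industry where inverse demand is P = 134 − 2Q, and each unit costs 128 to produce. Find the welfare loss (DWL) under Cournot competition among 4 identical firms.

DWL = 0.36

Perfect competition: P = MC = 128, so 134 − 2Q = 128 and Q = 3.
In a 4-firm Cournot equilibrium, symmetry and the first-order condition give q = (134 − 128)/(10) = 0.6. So Q = 2.4 and P = 129.2.
DWL is the triangle between Q = 2.4 and Q = 3: ½·(3 − 2.4)·(129.2 − 128) = 0.36.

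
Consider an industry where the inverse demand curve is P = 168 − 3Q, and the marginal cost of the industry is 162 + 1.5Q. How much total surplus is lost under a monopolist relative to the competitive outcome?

DWL = 0.64

Under competition P = MC: 168 − 3Q = 162 + 1.5Q ⇒ Q = 4/3, P = 164.
A monopolist chooses Q where MR = MC. MR = 168 − 6Q; setting this equal to 162 + 1.5Q gives Q = 0.8 and P = 165.6.
CS = ½·(168 − 164)·4/3 = 8/3; PS = (164·4/3 − 162·4/3 − ½·1.5·(4/3)²) = 4/3; TS = 4.
CS = ½·(168 − 165.6)·0.8 = 0.96; PS = (165.6·0.8 − 162·0.8 − ½·1.5·0.8²) = 2.4; TS = 3.36.
DWL = 4 − 3.36 = 0.64.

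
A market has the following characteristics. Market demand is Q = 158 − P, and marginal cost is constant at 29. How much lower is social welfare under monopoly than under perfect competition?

Social welfare falls by 2080.125

Inverting demand: P = 158 − Q.
Competitive firms price at marginal cost: P = 29, giving Q = 129.
CS = ½·(158 − 29)·129 = 8320.5; PS = (29 − 29)·129 = 0; TS = 8320.5.
A monopolist chooses Q where MR = MC. MR = 158 − 2Q; setting this equal to 29 gives Q = 64.5 and P = 93.5.
CS = ½·(158 − 93.5)·64.5 = 2080.125; PS = (93.5 − 29)·64.5 = 4160.25; TS = 6240.375.
Change in social welfare: 6240.375 − 8320.5 = −2080.125.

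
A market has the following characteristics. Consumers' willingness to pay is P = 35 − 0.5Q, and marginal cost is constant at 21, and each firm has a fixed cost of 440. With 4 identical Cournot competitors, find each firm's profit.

π_i = −424.32

Cournot with 4 identical firms: the symmetric best-response condition is 35 − 2.5q = 21. Each firm produces q = 5.6, total output Q = 22.4, price P = 23.8.
Each firm's profit = (23.8 − 21)·5.6 − 440 = −424.32.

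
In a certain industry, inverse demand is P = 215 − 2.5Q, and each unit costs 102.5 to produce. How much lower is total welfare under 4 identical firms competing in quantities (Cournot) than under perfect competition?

Perfect competition: P = MC = 102.5, so 215 − 2.5Q = 102.5 and Q = 45.
CS = ½·(215 − 102.5)·45 = 2531.25; PS = (102.5 − 102.5)·45 = 0; TS = 2531.25.
With 4 symmetric Cournot firms, each firm's FOC gives 215 − 12.5q = 102.5, so q = 9, Q = 4·9 = 36, and P = 125.
CS = ½·(215 − 125)·36 = 1620; PS = (125 − 102.5)·36 = 810; TS = 2430.
Change in total welfare: 2430 − 2531.25 = −101.25.

Total welfare falls by 101.25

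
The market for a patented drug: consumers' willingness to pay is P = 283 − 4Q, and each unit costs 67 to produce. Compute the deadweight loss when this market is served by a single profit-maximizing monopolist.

Competitive firms price at marginal cost: P = 67, giving Q = 54.
Monopoly sets MR = MC: 283 − 8Q = 67 ⇒ Q = 27, P = 283 − 4·27 = 175.
DWL is the triangle between Q = 27 and Q = 54: ½·(54 − 27)·(175 − 67) = 1458.

DWL = 1458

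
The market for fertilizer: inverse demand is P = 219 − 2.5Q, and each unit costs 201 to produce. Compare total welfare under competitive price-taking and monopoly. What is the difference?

Total welfare falls by 16.2

Under competition P = MC = 201, so Q = (219 − 201)/2.5 = 7.2.
CS = ½·(219 − 201)·7.2 = 64.8; PS = (201 − 201)·7.2 = 0; TS = 64.8.
The monopolist equates marginal revenue to marginal cost: 219 − 5Q = 201, so Q = 3.6. From demand, P = 210.
CS = ½·(219 − 210)·3.6 = 16.2; PS = (210 − 201)·3.6 = 32.4; TS = 48.6.
Change in total welfare: 48.6 − 64.8 = −16.2.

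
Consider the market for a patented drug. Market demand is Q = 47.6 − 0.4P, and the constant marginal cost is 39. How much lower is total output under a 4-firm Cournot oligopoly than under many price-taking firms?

Inverting demand: P = 119 − 2.5Q.
Perfect competition: P = MC = 39, so 119 − 2.5Q = 39 and Q = 32.
In a 4-firm Cournot equilibrium, symmetry and the first-order condition give q = (119 − 39)/(12.5) = 6.4. So Q = 25.6 and P = 55.
Change in total output: 25.6 − 32 = −6.4.

Total output falls by 6.4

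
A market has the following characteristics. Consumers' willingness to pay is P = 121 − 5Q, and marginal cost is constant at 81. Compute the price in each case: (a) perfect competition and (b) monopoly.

Perfect competition: P = MC = 81, so 121 − 5Q = 81 and Q = 8.
Monopoly sets MR = MC: 121 − 10Q = 81 ⇒ Q = 4, P = 121 − 5·4 = 101.

Competition: P = 81; Monopoly: P = 101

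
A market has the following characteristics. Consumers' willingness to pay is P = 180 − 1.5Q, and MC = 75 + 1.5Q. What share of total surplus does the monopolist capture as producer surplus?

The monopolist equates marginal revenue to marginal cost: 180 − 3Q = 75 + 1.5Q, so Q = 70/3. From demand, P = 145.
CS = ½·(180 − 145)·70/3 = 1225/3.
PS = P·Q − VC(Q) = 145·70/3 − (75·70/3 + ½·1.5·(70/3)²) = 1225.
Share captured = PS/TS = 1225/(4900/3) = 0.75.

PS/TS = 0.75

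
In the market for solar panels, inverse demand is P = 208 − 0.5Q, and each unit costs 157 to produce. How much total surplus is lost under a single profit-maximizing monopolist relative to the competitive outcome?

DWL = 650.25

Competitive firms price at marginal cost: P = 157, giving Q = 102.
A monopolist chooses Q where MR = MC. MR = 208 − Q; setting this equal to 157 gives Q = 51 and P = 182.5.
DWL is the triangle between Q = 51 and Q = 102: ½·(102 − 51)·(182.5 − 157) = 650.25.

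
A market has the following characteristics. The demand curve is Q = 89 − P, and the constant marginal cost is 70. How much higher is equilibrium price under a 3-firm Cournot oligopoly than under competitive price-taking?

Inverting demand: P = 89 − Q.
Under competition P = MC = 70, so Q = (89 − 70)/1 = 19.
With 3 symmetric Cournot firms, each firm's FOC gives 89 − 4q = 70, so q = 4.75, Q = 3·4.75 = 14.25, and P = 74.75.
Change in equilibrium price: 74.75 − 70 = 4.75.

Equilibrium price rises by 4.75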